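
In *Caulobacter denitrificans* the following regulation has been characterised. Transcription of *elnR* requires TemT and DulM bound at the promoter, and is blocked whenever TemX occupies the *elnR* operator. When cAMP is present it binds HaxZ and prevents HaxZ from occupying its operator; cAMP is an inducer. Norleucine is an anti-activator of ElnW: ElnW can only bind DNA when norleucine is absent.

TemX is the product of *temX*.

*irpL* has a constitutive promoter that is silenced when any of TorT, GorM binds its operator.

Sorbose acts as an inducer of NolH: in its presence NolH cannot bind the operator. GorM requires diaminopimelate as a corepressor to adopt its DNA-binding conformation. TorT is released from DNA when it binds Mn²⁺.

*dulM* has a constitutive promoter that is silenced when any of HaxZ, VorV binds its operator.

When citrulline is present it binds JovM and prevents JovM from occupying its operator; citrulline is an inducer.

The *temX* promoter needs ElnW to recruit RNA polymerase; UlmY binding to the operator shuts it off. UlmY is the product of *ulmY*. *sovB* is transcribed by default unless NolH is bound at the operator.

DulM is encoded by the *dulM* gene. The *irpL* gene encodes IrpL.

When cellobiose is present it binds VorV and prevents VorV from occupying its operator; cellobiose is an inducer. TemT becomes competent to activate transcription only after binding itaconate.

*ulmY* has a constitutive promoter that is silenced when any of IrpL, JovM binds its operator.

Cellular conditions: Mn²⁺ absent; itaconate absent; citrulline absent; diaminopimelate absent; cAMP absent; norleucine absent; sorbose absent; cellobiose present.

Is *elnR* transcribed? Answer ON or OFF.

Itaconate is absent, so TemT is inactive.
cAMP is absent, so HaxZ is active.
Cellobiose is present, so VorV is inactive.
With repressor HaxZ bound, *dulM* is not transcribed.
So DulM is not produced.
Mn²⁺ is absent, so TorT is active.
Diaminopimelate is absent, so GorM is inactive.
With repressor TorT bound, *irpL* is not transcribed.
So IrpL is not produced.
Citrulline is absent, so JovM is active.
With repressor JovM bound, *ulmY* is not transcribed.
So UlmY is not produced.
Norleucine is absent, so ElnW is active.
No repressor is bound and ElnW is active, so *temX* is transcribed.
So TemX is produced and active.
With repressor TemX bound, *elnR* is not transcribed.

OFF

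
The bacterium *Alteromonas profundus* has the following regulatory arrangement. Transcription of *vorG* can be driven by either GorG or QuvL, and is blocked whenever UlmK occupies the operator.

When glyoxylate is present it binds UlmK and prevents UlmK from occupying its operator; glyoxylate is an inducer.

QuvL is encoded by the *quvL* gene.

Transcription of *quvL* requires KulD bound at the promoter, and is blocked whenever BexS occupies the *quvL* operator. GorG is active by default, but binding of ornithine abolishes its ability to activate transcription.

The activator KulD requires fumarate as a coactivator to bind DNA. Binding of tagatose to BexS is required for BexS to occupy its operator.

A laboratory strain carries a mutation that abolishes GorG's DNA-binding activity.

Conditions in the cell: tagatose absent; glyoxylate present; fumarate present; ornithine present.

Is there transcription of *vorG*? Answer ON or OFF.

GorG is non-functional in this strain, so it has no effect.
Glyoxylate is present, so UlmK is inactive.
Fumarate is present, so KulD is active.
Tagatose is absent, so BexS is inactive.
No repressor is bound and KulD is active, so *quvL* is transcribed.
So QuvL is produced and active.
Activator QuvL is present, so *vorG* is transcribed.

ON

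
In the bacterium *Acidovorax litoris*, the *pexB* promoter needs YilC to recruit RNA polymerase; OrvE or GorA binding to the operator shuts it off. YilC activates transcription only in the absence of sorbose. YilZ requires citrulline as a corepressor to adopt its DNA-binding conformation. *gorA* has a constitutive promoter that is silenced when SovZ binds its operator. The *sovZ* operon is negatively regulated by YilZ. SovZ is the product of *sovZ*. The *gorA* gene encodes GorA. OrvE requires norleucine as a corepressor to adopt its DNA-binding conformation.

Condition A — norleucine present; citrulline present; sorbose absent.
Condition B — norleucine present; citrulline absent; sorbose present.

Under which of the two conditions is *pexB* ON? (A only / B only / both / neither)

neither

Condition A:
Norleucine is present, so OrvE is active.
Citrulline is present, so YilZ is active.
With repressor YilZ bound, *sovZ* is not transcribed.
So SovZ is not produced.
With no repressor bound, *gorA* is transcribed.
So GorA is produced and active.
Sorbose is absent, so YilC is active.
With repressor OrvE bound, *pexB* is not transcribed.
→ *pexB* is OFF in A.
Condition B:
Norleucine is present, so OrvE is active.
Citrulline is absent, so YilZ is inactive.
With no repressor bound, *sovZ* is transcribed.
So SovZ is produced and active.
With repressor SovZ bound, *gorA* is not transcribed.
So GorA is not produced.
Sorbose is present, so YilC is inactive.
With repressor OrvE bound, *pexB* is not transcribed.
→ *pexB* is OFF in B.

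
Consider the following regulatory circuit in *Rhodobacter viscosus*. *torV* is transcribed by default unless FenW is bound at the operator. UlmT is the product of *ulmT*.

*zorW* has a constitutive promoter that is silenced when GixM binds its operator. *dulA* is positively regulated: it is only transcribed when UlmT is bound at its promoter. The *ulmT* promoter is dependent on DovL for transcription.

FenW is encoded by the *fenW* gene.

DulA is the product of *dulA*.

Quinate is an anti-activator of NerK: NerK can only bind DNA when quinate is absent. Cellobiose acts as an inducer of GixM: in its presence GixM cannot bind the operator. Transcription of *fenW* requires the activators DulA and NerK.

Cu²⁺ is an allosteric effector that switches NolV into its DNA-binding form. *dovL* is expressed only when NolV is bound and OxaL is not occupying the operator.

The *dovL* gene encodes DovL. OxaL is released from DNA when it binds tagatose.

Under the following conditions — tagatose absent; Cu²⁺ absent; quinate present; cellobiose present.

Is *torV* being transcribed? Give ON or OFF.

Tagatose is absent, so OxaL is active.
Cu²⁺ is absent, so NolV is inactive.
With repressor OxaL bound, *dovL* is not transcribed.
So DovL is not produced.
Required activator DovL is absent, so *ulmT* is not transcribed.
So UlmT is not produced.
Required activator UlmT is absent, so *dulA* is not transcribed.
So DulA is not produced.
Quinate is present, so NerK is inactive.
Required activator DulA is absent, so *fenW* is not transcribed.
So FenW is not produced.
With no repressor bound, *torV* is transcribed.

ON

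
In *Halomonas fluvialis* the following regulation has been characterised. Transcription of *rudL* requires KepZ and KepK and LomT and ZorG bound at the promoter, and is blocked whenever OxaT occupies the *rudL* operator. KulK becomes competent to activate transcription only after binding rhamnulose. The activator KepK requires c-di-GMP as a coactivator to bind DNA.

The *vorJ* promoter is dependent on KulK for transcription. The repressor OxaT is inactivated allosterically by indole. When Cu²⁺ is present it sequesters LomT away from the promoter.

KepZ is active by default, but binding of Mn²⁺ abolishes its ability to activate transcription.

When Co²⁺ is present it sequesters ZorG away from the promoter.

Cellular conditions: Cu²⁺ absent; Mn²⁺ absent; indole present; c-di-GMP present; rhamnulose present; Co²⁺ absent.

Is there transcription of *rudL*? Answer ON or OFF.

ON

Mn²⁺ is absent, so KepZ is active.
c-di-GMP is present, so KepK is active.
Cu²⁺ is absent, so LomT is active.
Co²⁺ is absent, so ZorG is active.
Indole is present, so OxaT is inactive.
No repressor is bound and KepZ and KepK and LomT and ZorG are active, so *rudL* is transcribed.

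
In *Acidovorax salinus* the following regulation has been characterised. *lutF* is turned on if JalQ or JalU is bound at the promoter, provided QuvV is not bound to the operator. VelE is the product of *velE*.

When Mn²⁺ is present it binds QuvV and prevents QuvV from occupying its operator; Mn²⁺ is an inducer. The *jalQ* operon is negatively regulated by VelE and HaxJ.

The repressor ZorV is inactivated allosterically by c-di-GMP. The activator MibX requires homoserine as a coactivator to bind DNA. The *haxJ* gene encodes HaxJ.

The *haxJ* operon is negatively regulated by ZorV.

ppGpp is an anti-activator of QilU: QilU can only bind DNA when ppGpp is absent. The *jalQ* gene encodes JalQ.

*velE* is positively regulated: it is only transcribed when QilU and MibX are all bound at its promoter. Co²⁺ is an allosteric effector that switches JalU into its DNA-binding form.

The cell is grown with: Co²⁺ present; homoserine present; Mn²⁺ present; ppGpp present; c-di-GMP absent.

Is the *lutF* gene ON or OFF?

ppGpp is present, so QilU is inactive.
Homoserine is present, so MibX is active.
Required activator QilU is absent, so *velE* is not transcribed.
So VelE is not produced.
c-di-GMP is absent, so ZorV is active.
With repressor ZorV bound, *haxJ* is not transcribed.
So HaxJ is not produced.
With no repressor bound, *jalQ* is transcribed.
So JalQ is produced and active.
Co²⁺ is present, so JalU is active.
Mn²⁺ is present, so QuvV is inactive.
Activator JalQ is present, so *lutF* is transcribed.

ON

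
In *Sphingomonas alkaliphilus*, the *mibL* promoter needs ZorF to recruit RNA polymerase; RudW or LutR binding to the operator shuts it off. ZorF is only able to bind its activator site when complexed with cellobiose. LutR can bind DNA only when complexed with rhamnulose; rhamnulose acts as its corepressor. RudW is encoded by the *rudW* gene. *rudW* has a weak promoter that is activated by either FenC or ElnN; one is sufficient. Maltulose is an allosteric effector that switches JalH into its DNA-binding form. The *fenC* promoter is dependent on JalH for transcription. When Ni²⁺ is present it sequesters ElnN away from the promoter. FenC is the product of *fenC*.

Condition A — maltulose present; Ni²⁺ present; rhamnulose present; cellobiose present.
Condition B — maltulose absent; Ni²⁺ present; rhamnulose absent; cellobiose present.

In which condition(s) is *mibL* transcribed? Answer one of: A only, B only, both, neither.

B only

Condition A:
Maltulose is present, so JalH is active.
No repressor is bound and JalH is active, so *fenC* is transcribed.
So FenC is produced and active.
Ni²⁺ is present, so ElnN is inactive.
Activator FenC is present, so *rudW* is transcribed.
So RudW is produced and active.
Rhamnulose is present, so LutR is active.
Cellobiose is present, so ZorF is active.
With repressor RudW bound, *mibL* is not transcribed.
→ *mibL* is OFF in A.
Condition B:
Maltulose is absent, so JalH is inactive.
Required activator JalH is absent, so *fenC* is not transcribed.
So FenC is not produced.
Ni²⁺ is present, so ElnN is inactive.
No activator is available at the *rudW* promoter, so *rudW* is not transcribed.
So RudW is not produced.
Rhamnulose is absent, so LutR is inactive.
Cellobiose is present, so ZorF is active.
No repressor is bound and ZorF is active, so *mibL* is transcribed.
→ *mibL* is ON in B.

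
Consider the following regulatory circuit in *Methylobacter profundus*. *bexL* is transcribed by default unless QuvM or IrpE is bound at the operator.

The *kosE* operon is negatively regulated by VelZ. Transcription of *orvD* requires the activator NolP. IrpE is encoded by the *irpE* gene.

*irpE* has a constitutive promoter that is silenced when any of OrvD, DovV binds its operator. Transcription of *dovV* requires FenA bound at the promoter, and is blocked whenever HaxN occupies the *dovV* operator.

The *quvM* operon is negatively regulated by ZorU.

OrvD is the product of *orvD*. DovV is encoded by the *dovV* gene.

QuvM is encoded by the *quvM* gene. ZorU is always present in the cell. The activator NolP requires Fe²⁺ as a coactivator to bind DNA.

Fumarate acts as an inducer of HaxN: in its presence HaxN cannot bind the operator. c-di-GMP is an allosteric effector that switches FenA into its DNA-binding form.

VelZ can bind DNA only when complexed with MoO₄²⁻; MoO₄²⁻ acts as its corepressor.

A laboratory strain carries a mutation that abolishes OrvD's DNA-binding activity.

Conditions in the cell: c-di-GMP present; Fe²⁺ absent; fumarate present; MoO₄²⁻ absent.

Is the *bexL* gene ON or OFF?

ON

ZorU is produced constitutively and is active.
With repressor ZorU bound, *quvM* is not transcribed.
So QuvM is not produced.
OrvD is non-functional in this strain, so it has no effect.
c-di-GMP is present, so FenA is active.
Fumarate is present, so HaxN is inactive.
No repressor is bound and FenA is active, so *dovV* is transcribed.
So DovV is produced and active.
With repressor DovV bound, *irpE* is not transcribed.
So IrpE is not produced.
With no repressor bound, *bexL* is transcribed.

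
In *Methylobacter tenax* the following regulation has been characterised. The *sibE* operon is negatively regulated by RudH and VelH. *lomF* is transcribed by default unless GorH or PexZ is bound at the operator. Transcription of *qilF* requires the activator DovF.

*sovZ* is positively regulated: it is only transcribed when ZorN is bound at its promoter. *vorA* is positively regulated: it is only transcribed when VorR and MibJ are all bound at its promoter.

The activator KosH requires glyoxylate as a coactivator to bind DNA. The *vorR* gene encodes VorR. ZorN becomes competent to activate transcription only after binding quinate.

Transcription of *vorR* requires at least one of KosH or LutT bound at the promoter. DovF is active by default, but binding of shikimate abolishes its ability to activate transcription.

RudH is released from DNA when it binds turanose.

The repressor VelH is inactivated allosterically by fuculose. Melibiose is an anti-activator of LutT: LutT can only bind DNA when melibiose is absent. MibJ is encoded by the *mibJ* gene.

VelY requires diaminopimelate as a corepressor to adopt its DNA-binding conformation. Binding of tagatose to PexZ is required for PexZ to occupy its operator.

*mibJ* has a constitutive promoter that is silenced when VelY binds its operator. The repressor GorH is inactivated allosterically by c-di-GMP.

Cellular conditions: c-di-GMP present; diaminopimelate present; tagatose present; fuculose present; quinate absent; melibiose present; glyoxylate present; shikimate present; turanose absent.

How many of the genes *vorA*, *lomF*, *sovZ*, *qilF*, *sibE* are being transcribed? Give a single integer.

0

Glyoxylate is present, so KosH is active.
Melibiose is present, so LutT is inactive.
Activator KosH is present, so *vorR* is transcribed.
So VorR is produced and active.
Diaminopimelate is present, so VelY is active.
With repressor VelY bound, *mibJ* is not transcribed.
So MibJ is not produced.
Required activator MibJ is absent, so *vorA* is not transcribed.
→ *vorA* is OFF.
c-di-GMP is present, so GorH is inactive.
Tagatose is present, so PexZ is active.
With repressor PexZ bound, *lomF* is not transcribed.
→ *lomF* is OFF.
Quinate is absent, so ZorN is inactive.
Required activator ZorN is absent, so *sovZ* is not transcribed.
→ *sovZ* is OFF.
Shikimate is present, so DovF is inactive.
Required activator DovF is absent, so *qilF* is not transcribed.
→ *qilF* is OFF.
Turanose is absent, so RudH is active.
Fuculose is present, so VelH is inactive.
With repressor RudH bound, *sibE* is not transcribed.
→ *sibE* is OFF.
0 of the 5 genes are transcribed.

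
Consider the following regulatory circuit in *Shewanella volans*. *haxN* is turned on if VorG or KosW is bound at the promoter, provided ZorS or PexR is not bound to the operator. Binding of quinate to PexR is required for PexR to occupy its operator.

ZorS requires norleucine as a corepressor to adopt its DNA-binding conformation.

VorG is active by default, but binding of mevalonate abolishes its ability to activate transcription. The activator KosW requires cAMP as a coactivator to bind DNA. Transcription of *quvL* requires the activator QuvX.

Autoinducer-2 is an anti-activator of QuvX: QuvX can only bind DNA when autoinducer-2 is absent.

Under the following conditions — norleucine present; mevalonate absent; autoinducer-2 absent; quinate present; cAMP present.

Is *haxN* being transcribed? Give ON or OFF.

OFF

Mevalonate is absent, so VorG is active.
cAMP is present, so KosW is active.
Norleucine is present, so ZorS is active.
Quinate is present, so PexR is active.
With repressor ZorS bound, *haxN* is not transcribed.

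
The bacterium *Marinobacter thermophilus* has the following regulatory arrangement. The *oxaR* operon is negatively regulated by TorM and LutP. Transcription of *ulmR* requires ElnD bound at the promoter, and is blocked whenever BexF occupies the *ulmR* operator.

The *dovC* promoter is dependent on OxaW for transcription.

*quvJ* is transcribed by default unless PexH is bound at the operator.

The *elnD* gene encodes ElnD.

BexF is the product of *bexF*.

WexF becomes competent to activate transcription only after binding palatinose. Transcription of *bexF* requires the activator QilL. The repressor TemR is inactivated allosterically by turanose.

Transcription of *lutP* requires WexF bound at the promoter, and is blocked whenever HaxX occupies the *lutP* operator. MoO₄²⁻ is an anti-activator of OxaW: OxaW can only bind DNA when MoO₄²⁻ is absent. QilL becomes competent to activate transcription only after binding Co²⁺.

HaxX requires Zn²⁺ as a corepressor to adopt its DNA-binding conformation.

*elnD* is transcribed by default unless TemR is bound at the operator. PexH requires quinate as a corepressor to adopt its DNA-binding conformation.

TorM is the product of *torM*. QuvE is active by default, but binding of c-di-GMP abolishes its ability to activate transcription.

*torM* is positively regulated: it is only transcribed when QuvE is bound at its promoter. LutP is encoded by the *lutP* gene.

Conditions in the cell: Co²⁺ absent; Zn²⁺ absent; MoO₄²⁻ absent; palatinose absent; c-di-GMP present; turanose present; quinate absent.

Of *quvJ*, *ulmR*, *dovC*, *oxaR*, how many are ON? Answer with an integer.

4

Quinate is absent, so PexH is inactive.
With no repressor bound, *quvJ* is transcribed.
→ *quvJ* is ON.
Co²⁺ is absent, so QilL is inactive.
Required activator QilL is absent, so *bexF* is not transcribed.
So BexF is not produced.
Turanose is present, so TemR is inactive.
With no repressor bound, *elnD* is transcribed.
So ElnD is produced and active.
No repressor is bound and ElnD is active, so *ulmR* is transcribed.
→ *ulmR* is ON.
MoO₄²⁻ is absent, so OxaW is active.
No repressor is bound and OxaW is active, so *dovC* is transcribed.
→ *dovC* is ON.
c-di-GMP is present, so QuvE is inactive.
Required activator QuvE is absent, so *torM* is not transcribed.
So TorM is not produced.
Palatinose is absent, so WexF is inactive.
Zn²⁺ is absent, so HaxX is inactive.
Required activator WexF is absent, so *lutP* is not transcribed.
So LutP is not produced.
With no repressor bound, *oxaR* is transcribed.
→ *oxaR* is ON.
4 of the 4 genes are transcribed.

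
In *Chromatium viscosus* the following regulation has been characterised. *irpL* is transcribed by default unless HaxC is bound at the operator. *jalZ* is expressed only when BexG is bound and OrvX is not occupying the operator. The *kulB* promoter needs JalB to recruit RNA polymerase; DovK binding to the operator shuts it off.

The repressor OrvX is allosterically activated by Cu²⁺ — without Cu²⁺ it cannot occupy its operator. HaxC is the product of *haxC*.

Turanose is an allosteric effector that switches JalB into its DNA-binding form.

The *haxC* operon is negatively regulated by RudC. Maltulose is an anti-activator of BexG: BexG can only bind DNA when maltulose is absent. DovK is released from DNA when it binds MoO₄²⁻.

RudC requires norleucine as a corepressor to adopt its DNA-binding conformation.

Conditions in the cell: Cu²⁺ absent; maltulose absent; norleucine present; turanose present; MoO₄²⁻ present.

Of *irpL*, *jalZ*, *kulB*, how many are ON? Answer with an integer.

Norleucine is present, so RudC is active.
With repressor RudC bound, *haxC* is not transcribed.
So HaxC is not produced.
With no repressor bound, *irpL* is transcribed.
→ *irpL* is ON.
Maltulose is absent, so BexG is active.
Cu²⁺ is absent, so OrvX is inactive.
No repressor is bound and BexG is active, so *jalZ* is transcribed.
→ *jalZ* is ON.
Turanose is present, so JalB is active.
MoO₄²⁻ is present, so DovK is inactive.
No repressor is bound and JalB is active, so *kulB* is transcribed.
→ *kulB* is ON.
3 of the 3 genes are transcribed.

3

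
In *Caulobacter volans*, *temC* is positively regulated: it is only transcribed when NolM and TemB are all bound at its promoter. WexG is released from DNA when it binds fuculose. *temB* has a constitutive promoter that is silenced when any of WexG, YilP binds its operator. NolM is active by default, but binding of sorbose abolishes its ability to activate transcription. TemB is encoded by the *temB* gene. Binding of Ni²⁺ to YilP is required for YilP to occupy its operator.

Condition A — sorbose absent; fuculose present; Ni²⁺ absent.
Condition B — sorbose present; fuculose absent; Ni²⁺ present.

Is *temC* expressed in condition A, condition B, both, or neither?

Condition A:
Sorbose is absent, so NolM is active.
Fuculose is present, so WexG is inactive.
Ni²⁺ is absent, so YilP is inactive.
With no repressor bound, *temB* is transcribed.
So TemB is produced and active.
No repressor is bound and NolM and TemB are active, so *temC* is transcribed.
→ *temC* is ON in A.
Condition B:
Sorbose is present, so NolM is inactive.
Fuculose is absent, so WexG is active.
Ni²⁺ is present, so YilP is active.
With repressor WexG bound, *temB* is not transcribed.
So TemB is not produced.
Required activator NolM is absent, so *temC* is not transcribed.
→ *temC* is OFF in B.

A only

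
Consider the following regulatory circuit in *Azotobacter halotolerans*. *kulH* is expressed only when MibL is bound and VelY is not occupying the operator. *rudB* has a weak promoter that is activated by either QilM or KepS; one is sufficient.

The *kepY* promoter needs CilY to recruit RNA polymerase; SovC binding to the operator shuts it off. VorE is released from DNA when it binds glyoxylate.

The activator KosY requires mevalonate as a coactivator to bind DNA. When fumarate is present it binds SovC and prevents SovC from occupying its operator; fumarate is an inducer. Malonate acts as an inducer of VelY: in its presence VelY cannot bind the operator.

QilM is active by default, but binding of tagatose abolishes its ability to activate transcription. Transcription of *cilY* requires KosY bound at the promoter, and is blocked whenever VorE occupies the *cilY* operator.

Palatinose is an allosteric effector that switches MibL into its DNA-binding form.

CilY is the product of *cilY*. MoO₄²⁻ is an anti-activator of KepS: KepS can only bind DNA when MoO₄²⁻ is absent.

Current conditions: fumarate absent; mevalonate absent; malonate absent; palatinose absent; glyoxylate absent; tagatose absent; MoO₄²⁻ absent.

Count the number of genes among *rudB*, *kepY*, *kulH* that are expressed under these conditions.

Tagatose is absent, so QilM is active.
MoO₄²⁻ is absent, so KepS is active.
Activator QilM is present, so *rudB* is transcribed.
→ *rudB* is ON.
Glyoxylate is absent, so VorE is active.
Mevalonate is absent, so KosY is inactive.
With repressor VorE bound, *cilY* is not transcribed.
So CilY is not produced.
Fumarate is absent, so SovC is active.
With repressor SovC bound, *kepY* is not transcribed.
→ *kepY* is OFF.
Palatinose is absent, so MibL is inactive.
Malonate is absent, so VelY is active.
With repressor VelY bound, *kulH* is not transcribed.
→ *kulH* is OFF.
1 of the 3 genes is transcribed.

1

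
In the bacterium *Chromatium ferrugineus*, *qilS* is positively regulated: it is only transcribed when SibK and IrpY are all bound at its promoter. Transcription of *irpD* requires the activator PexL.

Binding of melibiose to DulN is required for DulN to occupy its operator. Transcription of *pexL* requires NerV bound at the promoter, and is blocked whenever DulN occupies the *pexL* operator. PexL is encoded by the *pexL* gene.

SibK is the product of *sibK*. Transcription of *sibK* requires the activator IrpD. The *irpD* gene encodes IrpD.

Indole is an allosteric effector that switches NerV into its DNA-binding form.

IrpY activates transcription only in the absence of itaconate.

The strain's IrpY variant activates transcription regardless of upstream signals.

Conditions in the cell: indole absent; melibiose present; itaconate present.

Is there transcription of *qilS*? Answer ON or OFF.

OFF

Melibiose is present, so DulN is active.
Indole is absent, so NerV is inactive.
With repressor DulN bound, *pexL* is not transcribed.
So PexL is not produced.
Required activator PexL is absent, so *irpD* is not transcribed.
So IrpD is not produced.
Required activator IrpD is absent, so *sibK* is not transcribed.
So SibK is not produced.
IrpY is constitutively active in this strain.
Required activator SibK is absent, so *qilS* is not transcribed.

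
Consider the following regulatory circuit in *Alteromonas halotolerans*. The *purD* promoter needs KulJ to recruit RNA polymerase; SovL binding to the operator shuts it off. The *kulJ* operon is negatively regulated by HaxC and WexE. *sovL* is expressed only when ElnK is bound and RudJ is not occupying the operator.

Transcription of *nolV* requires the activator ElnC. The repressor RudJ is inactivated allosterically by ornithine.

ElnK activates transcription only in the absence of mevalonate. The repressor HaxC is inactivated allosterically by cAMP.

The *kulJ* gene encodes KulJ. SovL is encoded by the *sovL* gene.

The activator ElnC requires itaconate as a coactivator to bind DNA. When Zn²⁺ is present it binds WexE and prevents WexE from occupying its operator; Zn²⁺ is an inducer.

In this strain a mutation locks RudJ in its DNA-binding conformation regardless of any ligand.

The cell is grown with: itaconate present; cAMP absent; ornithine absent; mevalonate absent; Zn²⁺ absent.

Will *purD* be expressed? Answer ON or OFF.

cAMP is absent, so HaxC is active.
Zn²⁺ is absent, so WexE is active.
With repressor HaxC bound, *kulJ* is not transcribed.
So KulJ is not produced.
Mevalonate is absent, so ElnK is active.
RudJ is constitutively active in this strain.
With repressor RudJ bound, *sovL* is not transcribed.
So SovL is not produced.
Required activator KulJ is absent, so *purD* is not transcribed.

OFF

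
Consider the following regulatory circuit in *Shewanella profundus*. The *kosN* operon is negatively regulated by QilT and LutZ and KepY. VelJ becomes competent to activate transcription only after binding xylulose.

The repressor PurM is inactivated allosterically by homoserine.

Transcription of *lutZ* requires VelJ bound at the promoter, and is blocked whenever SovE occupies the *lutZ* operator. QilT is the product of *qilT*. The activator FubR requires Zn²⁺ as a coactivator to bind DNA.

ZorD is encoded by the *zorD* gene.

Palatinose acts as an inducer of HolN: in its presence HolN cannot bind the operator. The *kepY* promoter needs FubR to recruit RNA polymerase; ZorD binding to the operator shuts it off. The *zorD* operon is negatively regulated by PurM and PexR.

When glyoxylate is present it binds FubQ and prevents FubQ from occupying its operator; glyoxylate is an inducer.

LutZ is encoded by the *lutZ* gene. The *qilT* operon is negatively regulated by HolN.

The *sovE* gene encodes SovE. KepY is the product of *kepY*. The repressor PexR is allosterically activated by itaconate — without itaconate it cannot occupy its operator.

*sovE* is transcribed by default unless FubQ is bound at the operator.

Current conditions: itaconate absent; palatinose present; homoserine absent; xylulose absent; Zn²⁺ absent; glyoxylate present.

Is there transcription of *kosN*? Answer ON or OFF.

Palatinose is present, so HolN is inactive.
With no repressor bound, *qilT* is transcribed.
So QilT is produced and active.
Glyoxylate is present, so FubQ is inactive.
With no repressor bound, *sovE* is transcribed.
So SovE is produced and active.
Xylulose is absent, so VelJ is inactive.
With repressor SovE bound, *lutZ* is not transcribed.
So LutZ is not produced.
Zn²⁺ is absent, so FubR is inactive.
Homoserine is absent, so PurM is active.
Itaconate is absent, so PexR is inactive.
With repressor PurM bound, *zorD* is not transcribed.
So ZorD is not produced.
Required activator FubR is absent, so *kepY* is not transcribed.
So KepY is not produced.
With repressor QilT bound, *kosN* is not transcribed.

OFF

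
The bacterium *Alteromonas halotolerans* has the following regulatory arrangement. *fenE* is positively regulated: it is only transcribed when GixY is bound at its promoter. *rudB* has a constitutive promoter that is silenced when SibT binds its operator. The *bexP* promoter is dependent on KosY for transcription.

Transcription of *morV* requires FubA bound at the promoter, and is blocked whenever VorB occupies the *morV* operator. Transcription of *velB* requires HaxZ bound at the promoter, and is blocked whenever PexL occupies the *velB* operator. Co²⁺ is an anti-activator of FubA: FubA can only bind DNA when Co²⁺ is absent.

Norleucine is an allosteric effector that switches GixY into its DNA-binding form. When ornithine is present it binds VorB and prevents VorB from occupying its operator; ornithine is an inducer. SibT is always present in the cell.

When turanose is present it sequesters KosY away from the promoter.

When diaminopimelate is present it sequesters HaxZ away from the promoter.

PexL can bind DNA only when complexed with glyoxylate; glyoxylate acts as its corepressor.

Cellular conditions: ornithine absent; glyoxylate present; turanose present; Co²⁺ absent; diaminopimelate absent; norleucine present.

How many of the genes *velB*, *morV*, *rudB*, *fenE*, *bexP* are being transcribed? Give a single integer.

1

Diaminopimelate is absent, so HaxZ is active.
Glyoxylate is present, so PexL is active.
With repressor PexL bound, *velB* is not transcribed.
→ *velB* is OFF.
Ornithine is absent, so VorB is active.
Co²⁺ is absent, so FubA is active.
With repressor VorB bound, *morV* is not transcribed.
→ *morV* is OFF.
SibT is produced constitutively and is active.
With repressor SibT bound, *rudB* is not transcribed.
→ *rudB* is OFF.
Norleucine is present, so GixY is active.
No repressor is bound and GixY is active, so *fenE* is transcribed.
→ *fenE* is ON.
Turanose is present, so KosY is inactive.
Required activator KosY is absent, so *bexP* is not transcribed.
→ *bexP* is OFF.
1 of the 5 genes is transcribed.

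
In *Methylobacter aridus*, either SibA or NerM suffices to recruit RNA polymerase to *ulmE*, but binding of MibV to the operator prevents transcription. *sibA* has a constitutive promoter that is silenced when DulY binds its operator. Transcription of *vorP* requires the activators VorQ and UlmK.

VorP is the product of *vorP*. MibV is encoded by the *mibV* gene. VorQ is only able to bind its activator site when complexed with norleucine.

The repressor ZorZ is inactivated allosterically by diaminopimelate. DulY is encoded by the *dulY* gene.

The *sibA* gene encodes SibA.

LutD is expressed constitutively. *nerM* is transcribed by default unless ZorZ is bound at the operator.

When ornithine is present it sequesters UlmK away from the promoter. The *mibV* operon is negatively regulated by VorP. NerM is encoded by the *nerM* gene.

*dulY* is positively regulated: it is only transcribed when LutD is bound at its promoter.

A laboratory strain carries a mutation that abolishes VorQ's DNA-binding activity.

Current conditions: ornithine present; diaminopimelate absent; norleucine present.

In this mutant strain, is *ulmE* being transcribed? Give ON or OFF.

OFF

LutD is produced constitutively and is active.
No repressor is bound and LutD is active, so *dulY* is transcribed.
So DulY is produced and active.
With repressor DulY bound, *sibA* is not transcribed.
So SibA is not produced.
Diaminopimelate is absent, so ZorZ is active.
With repressor ZorZ bound, *nerM* is not transcribed.
So NerM is not produced.
VorQ is non-functional in this strain, so it has no effect.
Ornithine is present, so UlmK is inactive.
Required activator VorQ is absent, so *vorP* is not transcribed.
So VorP is not produced.
With no repressor bound, *mibV* is transcribed.
So MibV is produced and active.
With repressor MibV bound, *ulmE* is not transcribed.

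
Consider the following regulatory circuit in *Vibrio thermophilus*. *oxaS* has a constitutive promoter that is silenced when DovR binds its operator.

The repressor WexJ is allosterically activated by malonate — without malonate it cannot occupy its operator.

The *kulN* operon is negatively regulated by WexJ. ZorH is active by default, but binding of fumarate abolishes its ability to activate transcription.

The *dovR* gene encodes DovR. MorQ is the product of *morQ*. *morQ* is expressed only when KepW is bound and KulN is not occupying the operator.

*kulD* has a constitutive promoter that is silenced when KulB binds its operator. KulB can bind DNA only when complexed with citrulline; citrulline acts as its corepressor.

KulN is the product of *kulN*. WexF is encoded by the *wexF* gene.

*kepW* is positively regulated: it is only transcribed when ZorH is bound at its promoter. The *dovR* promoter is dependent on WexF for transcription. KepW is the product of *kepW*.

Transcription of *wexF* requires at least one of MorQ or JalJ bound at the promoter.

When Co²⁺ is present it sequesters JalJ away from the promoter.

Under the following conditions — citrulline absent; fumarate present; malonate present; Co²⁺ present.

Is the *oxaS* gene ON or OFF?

ON

Fumarate is present, so ZorH is inactive.
Required activator ZorH is absent, so *kepW* is not transcribed.
So KepW is not produced.
Malonate is present, so WexJ is active.
With repressor WexJ bound, *kulN* is not transcribed.
So KulN is not produced.
Required activator KepW is absent, so *morQ* is not transcribed.
So MorQ is not produced.
Co²⁺ is present, so JalJ is inactive.
No activator is available at the *wexF* promoter, so *wexF* is not transcribed.
So WexF is not produced.
Required activator WexF is absent, so *dovR* is not transcribed.
So DovR is not produced.
With no repressor bound, *oxaS* is transcribed.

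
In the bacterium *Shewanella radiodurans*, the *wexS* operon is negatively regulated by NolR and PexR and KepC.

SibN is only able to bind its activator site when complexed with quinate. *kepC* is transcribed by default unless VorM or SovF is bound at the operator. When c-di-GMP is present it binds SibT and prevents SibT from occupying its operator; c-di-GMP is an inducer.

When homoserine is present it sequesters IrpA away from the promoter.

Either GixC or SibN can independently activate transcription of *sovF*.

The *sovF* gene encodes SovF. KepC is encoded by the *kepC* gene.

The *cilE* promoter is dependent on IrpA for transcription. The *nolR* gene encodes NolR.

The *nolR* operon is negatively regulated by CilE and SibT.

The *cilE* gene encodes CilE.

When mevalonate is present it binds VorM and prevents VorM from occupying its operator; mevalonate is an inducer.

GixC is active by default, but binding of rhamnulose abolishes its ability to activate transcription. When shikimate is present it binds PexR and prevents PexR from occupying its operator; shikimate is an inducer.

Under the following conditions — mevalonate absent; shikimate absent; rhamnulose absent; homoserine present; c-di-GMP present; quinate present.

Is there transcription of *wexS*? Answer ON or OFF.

OFF

Homoserine is present, so IrpA is inactive.
Required activator IrpA is absent, so *cilE* is not transcribed.
So CilE is not produced.
c-di-GMP is present, so SibT is inactive.
With no repressor bound, *nolR* is transcribed.
So NolR is produced and active.
Shikimate is absent, so PexR is active.
Mevalonate is absent, so VorM is active.
Rhamnulose is absent, so GixC is active.
Quinate is present, so SibN is active.
Activator GixC is present, so *sovF* is transcribed.
So SovF is produced and active.
With repressor VorM bound, *kepC* is not transcribed.
So KepC is not produced.
With repressor NolR bound, *wexS* is not transcribed.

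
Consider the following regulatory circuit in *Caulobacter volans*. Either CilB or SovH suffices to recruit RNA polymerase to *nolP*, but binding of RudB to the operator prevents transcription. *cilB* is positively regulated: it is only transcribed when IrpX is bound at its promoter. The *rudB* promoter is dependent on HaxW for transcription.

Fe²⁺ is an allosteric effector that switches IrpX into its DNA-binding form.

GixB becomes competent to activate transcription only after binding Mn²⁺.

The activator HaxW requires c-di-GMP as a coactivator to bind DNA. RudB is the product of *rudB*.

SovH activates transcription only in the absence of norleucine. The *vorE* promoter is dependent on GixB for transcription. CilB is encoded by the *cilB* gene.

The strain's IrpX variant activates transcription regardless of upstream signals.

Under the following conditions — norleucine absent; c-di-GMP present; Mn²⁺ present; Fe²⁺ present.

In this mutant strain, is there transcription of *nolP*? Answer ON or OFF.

OFF

IrpX is constitutively active in this strain.
No repressor is bound and IrpX is active, so *cilB* is transcribed.
So CilB is produced and active.
Norleucine is absent, so SovH is active.
c-di-GMP is present, so HaxW is active.
No repressor is bound and HaxW is active, so *rudB* is transcribed.
So RudB is produced and active.
With repressor RudB bound, *nolP* is not transcribed.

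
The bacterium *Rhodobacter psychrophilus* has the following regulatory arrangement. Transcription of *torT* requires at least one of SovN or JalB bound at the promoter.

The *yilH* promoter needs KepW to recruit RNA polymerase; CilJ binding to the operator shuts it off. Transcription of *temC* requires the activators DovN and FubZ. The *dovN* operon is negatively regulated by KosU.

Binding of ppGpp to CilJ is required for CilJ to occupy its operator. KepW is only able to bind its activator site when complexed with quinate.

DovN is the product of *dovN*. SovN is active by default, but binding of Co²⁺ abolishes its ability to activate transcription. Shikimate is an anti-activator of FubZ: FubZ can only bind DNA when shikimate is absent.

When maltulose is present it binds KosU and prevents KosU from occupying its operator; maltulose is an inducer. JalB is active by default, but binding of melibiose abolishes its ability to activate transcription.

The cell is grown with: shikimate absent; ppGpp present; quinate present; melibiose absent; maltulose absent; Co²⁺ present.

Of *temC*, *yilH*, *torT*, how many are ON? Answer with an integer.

Maltulose is absent, so KosU is active.
With repressor KosU bound, *dovN* is not transcribed.
So DovN is not produced.
Shikimate is absent, so FubZ is active.
Required activator DovN is absent, so *temC* is not transcribed.
→ *temC* is OFF.
ppGpp is present, so CilJ is active.
Quinate is present, so KepW is active.
With repressor CilJ bound, *yilH* is not transcribed.
→ *yilH* is OFF.
Co²⁺ is present, so SovN is inactive.
Melibiose is absent, so JalB is active.
Activator JalB is present, so *torT* is transcribed.
→ *torT* is ON.
1 of the 3 genes is transcribed.

1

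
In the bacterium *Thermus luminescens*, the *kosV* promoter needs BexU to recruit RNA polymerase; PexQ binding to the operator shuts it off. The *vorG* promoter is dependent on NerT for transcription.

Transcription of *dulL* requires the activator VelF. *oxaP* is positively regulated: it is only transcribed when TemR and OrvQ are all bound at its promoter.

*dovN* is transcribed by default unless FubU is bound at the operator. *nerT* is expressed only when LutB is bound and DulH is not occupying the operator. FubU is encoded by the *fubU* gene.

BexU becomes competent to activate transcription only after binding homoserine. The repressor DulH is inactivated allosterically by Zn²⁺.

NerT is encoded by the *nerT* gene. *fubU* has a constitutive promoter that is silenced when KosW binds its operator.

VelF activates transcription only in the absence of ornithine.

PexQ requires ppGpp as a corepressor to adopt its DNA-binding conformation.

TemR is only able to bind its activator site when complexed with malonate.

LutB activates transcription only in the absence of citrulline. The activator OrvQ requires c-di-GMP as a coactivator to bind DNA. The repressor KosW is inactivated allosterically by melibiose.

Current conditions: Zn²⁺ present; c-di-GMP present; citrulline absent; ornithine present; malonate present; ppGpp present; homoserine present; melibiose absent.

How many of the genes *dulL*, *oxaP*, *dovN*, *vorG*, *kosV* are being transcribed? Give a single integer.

3

Ornithine is present, so VelF is inactive.
Required activator VelF is absent, so *dulL* is not transcribed.
→ *dulL* is OFF.
Malonate is present, so TemR is active.
c-di-GMP is present, so OrvQ is active.
No repressor is bound and TemR and OrvQ are active, so *oxaP* is transcribed.
→ *oxaP* is ON.
Melibiose is absent, so KosW is active.
With repressor KosW bound, *fubU* is not transcribed.
So FubU is not produced.
With no repressor bound, *dovN* is transcribed.
→ *dovN* is ON.
Zn²⁺ is present, so DulH is inactive.
Citrulline is absent, so LutB is active.
No repressor is bound and LutB is active, so *nerT* is transcribed.
So NerT is produced and active.
No repressor is bound and NerT is active, so *vorG* is transcribed.
→ *vorG* is ON.
ppGpp is present, so PexQ is active.
Homoserine is present, so BexU is active.
With repressor PexQ bound, *kosV* is not transcribed.
→ *kosV* is OFF.
3 of the 5 genes are transcribed.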